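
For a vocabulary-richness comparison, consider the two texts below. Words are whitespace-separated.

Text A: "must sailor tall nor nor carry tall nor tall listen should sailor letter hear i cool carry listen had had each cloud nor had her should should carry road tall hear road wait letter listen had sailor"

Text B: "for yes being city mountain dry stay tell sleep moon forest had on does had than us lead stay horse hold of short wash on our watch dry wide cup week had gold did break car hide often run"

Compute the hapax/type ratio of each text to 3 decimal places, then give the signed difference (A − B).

A: hapax=7, V=17, ratio=0.412
B: hapax=30, V=34, ratio=0.882
Difference = 0.412 − 0.882 = -0.470

-0.470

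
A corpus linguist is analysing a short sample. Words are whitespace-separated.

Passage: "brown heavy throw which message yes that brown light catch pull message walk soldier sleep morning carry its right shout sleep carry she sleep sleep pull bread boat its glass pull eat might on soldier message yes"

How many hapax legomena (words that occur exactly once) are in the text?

Frequencies: sleep:4, message:3, pull:3, brown:2, yes:2, soldier:2, carry:2, its:2, heavy:1, throw:1, which:1, that:1, light:1, catch:1, walk:1, morning:1, right:1, shout:1, she:1, bread:1, … (5 more, each freq 1)
Hapax (freq=1): boat, bread, catch, eat, glass, heavy, light, might, morning, on, right, she, shout, that, throw, walk, which

17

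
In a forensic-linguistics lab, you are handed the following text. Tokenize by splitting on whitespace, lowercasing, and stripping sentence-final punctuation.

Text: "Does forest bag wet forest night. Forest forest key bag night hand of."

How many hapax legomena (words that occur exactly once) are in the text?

5

Frequencies: forest:4, bag:2, night:2, does:1, wet:1, key:1, hand:1, of:1
Hapax (freq=1): does, hand, key, of, wet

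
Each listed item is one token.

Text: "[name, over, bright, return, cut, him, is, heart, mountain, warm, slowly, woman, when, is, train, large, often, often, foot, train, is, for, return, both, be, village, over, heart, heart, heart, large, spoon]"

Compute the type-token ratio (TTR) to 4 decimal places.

N = 32 tokens, V = 22 types.
TTR = V / N = 22 / 32 = 0.6875

0.6875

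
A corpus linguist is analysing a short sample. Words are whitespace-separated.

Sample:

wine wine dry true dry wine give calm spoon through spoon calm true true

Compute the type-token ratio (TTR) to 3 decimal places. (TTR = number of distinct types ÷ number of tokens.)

N = 14 tokens, V = 7 types.
TTR = V / N = 7 / 14 = 0.500

0.500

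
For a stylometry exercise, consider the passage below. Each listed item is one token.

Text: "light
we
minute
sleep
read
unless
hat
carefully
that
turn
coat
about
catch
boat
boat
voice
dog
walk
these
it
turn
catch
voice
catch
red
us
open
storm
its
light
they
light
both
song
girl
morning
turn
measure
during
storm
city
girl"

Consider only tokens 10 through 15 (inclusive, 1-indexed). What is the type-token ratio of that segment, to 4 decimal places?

Segment tokens 10–15: turn, coat, about, catch, boat, boat
Segment N = 6, segment V = 5.
TTR = 5 / 6 = 0.8333

0.8333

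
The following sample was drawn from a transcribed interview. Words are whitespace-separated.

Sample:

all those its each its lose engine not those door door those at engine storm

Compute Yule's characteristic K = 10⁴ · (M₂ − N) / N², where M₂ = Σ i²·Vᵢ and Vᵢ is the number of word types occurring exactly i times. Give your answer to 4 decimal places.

Frequencies: those:3, its:2, engine:2, door:2, all:1, each:1, lose:1, not:1, at:1, storm:1
N = 15. Frequency spectrum: V_1=6, V_2=3, V_3=1
M₂ = 1²·6 + 2²·3 + 3²·1 = 27
K = 10000 × (27 − 15) / 15² = 533.3333

533.3333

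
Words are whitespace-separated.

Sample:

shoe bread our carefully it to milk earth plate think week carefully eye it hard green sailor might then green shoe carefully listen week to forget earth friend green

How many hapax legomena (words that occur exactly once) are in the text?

13

Frequencies: carefully:3, green:3, shoe:2, it:2, to:2, earth:2, week:2, bread:1, our:1, milk:1, plate:1, think:1, eye:1, hard:1, sailor:1, might:1, then:1, listen:1, forget:1, friend:1
Hapax (freq=1): bread, eye, forget, friend, hard, listen, might, milk, our, plate, sailor, then, think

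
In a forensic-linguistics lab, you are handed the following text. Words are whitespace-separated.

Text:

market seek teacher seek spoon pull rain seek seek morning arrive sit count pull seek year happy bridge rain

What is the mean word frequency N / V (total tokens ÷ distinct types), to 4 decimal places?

1.4615

N = 19 tokens, V = 13 types.
Mean frequency = N / V = 19 / 13 = 1.4615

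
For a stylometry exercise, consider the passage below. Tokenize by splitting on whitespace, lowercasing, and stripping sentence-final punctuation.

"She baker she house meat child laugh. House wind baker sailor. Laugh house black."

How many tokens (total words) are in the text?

14

Tokens: she, baker, she, house, meat, child, laugh, house, wind, baker, sailor, laugh, house, black
N = 14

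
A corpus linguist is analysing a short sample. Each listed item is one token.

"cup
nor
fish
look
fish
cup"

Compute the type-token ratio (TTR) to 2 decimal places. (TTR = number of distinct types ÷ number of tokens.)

N = 6 tokens, V = 4 types.
TTR = V / N = 4 / 6 = 0.67

0.67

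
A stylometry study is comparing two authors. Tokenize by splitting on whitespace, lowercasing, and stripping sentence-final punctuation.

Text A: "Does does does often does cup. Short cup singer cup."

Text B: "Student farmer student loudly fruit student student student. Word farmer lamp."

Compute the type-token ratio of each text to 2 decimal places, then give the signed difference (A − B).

-0.05

TTR(A) = 5/10 = 0.50
TTR(B) = 6/11 = 0.55
Difference = 0.50 − 0.55 = -0.05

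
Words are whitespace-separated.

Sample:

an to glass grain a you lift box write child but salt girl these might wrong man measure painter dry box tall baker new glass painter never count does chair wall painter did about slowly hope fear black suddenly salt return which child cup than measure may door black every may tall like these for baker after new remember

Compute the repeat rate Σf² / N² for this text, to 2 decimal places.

0.02

Frequencies: painter:3, glass:2, box:2, child:2, salt:2, these:2, measure:2, tall:2, baker:2, new:2, black:2, may:2, an:1, to:1, grain:1, a:1, you:1, lift:1, write:1, but:1, … (26 more, each freq 1)
Σf² = 87; N² = 3481
Repeat rate = 87 / 3481 = 0.02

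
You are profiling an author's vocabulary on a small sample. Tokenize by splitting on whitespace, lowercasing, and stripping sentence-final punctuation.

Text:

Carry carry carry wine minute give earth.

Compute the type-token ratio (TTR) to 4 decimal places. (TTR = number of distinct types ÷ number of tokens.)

N = 7 tokens, V = 5 types.
TTR = V / N = 5 / 7 = 0.7143

0.7143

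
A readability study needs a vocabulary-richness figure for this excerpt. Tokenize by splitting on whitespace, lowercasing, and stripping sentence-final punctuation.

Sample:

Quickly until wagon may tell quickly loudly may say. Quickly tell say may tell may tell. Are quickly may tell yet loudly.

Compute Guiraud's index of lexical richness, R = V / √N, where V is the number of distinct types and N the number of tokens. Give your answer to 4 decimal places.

1.9188

N = 22, V = 9.
√N = 4.690416
R = 9 / 4.690416 = 1.9188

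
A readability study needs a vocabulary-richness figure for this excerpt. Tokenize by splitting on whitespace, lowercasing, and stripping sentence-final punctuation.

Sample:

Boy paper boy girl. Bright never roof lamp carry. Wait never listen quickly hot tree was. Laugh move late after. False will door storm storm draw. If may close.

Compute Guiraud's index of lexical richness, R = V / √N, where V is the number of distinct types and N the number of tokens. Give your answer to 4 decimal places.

N = 29, V = 26.
√N = 5.385165
R = 26 / 5.385165 = 4.8281

4.8281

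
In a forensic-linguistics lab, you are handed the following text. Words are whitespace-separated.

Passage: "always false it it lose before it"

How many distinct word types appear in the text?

Distinct types: {always, before, false, it, lose}
V = 5

5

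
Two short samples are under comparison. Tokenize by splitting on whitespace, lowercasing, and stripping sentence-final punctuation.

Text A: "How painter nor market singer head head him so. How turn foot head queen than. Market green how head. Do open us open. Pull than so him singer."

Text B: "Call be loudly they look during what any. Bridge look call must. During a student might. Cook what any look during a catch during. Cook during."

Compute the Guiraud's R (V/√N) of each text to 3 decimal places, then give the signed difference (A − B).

0.271

A: V=17, N=28, R=3.213
B: V=15, N=26, R=2.942
Difference = 3.213 − 2.942 = 0.271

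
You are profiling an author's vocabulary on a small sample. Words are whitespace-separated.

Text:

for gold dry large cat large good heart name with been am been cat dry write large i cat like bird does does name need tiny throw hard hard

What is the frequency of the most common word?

Frequencies: large:3, cat:3, dry:2, name:2, been:2, does:2, hard:2, for:1, gold:1, good:1, heart:1, with:1, am:1, write:1, i:1, like:1, bird:1, need:1, tiny:1, throw:1
Most common: 'large' with frequency 3.

3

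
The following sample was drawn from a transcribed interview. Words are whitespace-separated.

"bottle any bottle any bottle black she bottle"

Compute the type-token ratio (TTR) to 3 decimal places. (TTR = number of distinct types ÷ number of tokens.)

N = 8 tokens, V = 4 types.
TTR = V / N = 4 / 8 = 0.500

0.500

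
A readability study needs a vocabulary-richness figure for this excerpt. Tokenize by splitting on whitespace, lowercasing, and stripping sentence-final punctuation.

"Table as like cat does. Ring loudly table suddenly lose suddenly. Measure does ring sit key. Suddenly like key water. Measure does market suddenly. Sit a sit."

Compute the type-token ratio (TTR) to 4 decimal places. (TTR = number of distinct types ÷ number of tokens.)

N = 27 tokens, V = 15 types.
TTR = V / N = 15 / 27 = 0.5556

0.5556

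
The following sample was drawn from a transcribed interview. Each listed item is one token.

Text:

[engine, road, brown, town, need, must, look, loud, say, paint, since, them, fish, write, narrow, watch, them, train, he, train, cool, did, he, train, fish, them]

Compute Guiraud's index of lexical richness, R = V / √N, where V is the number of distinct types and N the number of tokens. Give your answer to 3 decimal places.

3.922

N = 26, V = 20.
√N = 5.099020
R = 20 / 5.099020 = 3.922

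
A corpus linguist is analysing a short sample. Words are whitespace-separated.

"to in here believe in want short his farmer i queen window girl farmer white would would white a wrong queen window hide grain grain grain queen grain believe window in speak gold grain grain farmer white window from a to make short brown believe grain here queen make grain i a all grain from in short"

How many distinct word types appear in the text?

Distinct types: {a, all, believe, brown, farmer, from, girl, gold, grain, here, hide, his, i, in, make, queen, short, speak, to, want, white, window, would, wrong}
V = 24

24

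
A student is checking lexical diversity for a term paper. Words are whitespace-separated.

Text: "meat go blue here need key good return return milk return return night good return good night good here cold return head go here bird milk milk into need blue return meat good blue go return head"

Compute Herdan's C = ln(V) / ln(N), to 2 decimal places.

N = 37, V = 14.
ln(V) = 2.639057, ln(N) = 3.610918
C = 2.639057 / 3.610918 = 0.73

0.73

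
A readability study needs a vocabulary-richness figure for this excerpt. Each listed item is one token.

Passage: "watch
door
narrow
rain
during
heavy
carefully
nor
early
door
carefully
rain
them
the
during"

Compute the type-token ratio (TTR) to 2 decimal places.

0.73

N = 15 tokens, V = 11 types.
TTR = V / N = 11 / 15 = 0.73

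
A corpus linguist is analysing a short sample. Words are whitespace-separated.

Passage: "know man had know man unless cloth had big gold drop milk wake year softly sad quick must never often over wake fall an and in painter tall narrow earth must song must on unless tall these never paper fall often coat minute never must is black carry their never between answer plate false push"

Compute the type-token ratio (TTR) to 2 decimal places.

N = 55 tokens, V = 41 types.
TTR = V / N = 41 / 55 = 0.75

0.75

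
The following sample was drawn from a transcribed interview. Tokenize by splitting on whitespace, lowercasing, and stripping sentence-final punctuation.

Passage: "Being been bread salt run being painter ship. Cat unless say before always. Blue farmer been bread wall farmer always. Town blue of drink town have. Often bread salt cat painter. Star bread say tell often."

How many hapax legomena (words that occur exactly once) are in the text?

10

Frequencies: bread:4, being:2, been:2, salt:2, painter:2, cat:2, say:2, always:2, blue:2, farmer:2, town:2, often:2, run:1, ship:1, unless:1, before:1, wall:1, of:1, drink:1, have:1, … (2 more, each freq 1)
Hapax (freq=1): before, drink, have, of, run, ship, star, tell, unless, wall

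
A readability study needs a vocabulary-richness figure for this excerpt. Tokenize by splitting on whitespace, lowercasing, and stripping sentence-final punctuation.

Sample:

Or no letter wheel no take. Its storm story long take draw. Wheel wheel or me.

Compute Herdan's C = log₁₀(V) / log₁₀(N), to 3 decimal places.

0.865

N = 16, V = 11.
log₁₀(V) = 1.041393, log₁₀(N) = 1.204120
C = 1.041393 / 1.204120 = 0.865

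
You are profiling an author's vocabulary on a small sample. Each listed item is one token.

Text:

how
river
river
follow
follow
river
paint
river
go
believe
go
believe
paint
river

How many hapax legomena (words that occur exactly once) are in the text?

1

Frequencies: river:5, follow:2, paint:2, go:2, believe:2, how:1
Hapax (freq=1): how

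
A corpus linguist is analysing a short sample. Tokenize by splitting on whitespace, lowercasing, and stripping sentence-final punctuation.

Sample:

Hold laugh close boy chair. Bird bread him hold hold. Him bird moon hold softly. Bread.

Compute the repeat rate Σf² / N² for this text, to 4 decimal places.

0.1328

Frequencies: hold:4, bird:2, bread:2, him:2, laugh:1, close:1, boy:1, chair:1, moon:1, softly:1
Σf² = 34; N² = 256
Repeat rate = 34 / 256 = 0.1328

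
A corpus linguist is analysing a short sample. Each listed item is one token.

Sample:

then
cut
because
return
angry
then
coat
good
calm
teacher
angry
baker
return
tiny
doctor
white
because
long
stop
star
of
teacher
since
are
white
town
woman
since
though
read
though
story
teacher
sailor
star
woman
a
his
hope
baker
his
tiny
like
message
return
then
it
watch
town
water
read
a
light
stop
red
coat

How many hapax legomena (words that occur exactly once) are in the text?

Frequencies: then:3, return:3, teacher:3, because:2, angry:2, coat:2, baker:2, tiny:2, white:2, stop:2, star:2, since:2, town:2, woman:2, though:2, read:2, a:2, his:2, cut:1, good:1, … (15 more, each freq 1)
Hapax (freq=1): are, calm, cut, doctor, good, hope, it, light, like, long, message, of, red, sailor, story, watch, water

17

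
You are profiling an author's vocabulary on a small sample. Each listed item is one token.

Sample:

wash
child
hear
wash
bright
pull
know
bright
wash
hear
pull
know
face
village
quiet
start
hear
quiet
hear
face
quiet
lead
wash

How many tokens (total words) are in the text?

Tokens: wash, child, hear, wash, bright, pull, know, bright, wash, hear, pull, know, face, village, quiet, start, hear, quiet, hear, face, quiet, lead, wash
N = 23

23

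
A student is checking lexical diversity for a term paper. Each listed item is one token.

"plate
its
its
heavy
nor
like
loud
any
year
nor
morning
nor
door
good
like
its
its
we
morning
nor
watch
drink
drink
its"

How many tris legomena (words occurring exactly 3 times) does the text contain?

0

Frequencies: its:5, nor:4, like:2, morning:2, drink:2, plate:1, heavy:1, loud:1, any:1, year:1, door:1, good:1, we:1, watch:1
Words with frequency 3: (none)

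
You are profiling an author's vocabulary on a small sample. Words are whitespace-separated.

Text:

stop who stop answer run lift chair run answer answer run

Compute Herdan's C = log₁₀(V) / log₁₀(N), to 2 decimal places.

0.75

N = 11, V = 6.
log₁₀(V) = 0.778151, log₁₀(N) = 1.041393
C = 0.778151 / 1.041393 = 0.75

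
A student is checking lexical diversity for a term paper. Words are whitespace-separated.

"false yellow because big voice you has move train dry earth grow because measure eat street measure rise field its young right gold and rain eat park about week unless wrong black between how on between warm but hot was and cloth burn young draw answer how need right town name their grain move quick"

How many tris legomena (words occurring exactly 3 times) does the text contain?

Frequencies: because:2, move:2, measure:2, eat:2, young:2, right:2, and:2, between:2, how:2, false:1, yellow:1, big:1, voice:1, you:1, has:1, train:1, dry:1, earth:1, grow:1, street:1, … (26 more, each freq 1)
Words with frequency 3: (none)

0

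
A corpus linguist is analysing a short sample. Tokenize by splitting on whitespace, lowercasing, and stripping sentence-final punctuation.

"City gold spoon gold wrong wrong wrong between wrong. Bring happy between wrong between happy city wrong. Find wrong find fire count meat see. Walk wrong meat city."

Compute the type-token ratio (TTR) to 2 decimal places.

N = 28 tokens, V = 13 types.
TTR = V / N = 13 / 28 = 0.46

0.46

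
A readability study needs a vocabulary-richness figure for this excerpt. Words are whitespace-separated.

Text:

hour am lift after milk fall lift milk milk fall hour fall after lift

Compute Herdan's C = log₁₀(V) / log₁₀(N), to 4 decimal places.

0.6789

N = 14, V = 6.
log₁₀(V) = 0.778151, log₁₀(N) = 1.146128
C = 0.778151 / 1.146128 = 0.6789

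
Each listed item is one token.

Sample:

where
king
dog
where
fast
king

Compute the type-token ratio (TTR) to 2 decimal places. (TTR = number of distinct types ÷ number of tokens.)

0.67

N = 6 tokens, V = 4 types.
TTR = V / N = 4 / 6 = 0.67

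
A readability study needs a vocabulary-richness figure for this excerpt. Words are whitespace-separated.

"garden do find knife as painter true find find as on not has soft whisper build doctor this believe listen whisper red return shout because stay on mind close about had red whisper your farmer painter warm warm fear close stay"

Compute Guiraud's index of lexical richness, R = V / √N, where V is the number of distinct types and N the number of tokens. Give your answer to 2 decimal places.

N = 41, V = 30.
√N = 6.403124
R = 30 / 6.403124 = 4.69

4.69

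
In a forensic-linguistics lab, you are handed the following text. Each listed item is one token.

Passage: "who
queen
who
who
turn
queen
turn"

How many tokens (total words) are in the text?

7

Tokens: who, queen, who, who, turn, queen, turn
N = 7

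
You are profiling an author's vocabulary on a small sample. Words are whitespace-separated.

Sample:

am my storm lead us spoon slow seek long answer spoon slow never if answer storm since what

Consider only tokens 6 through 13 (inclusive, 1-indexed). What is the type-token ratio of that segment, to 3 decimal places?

Segment tokens 6–13: spoon, slow, seek, long, answer, spoon, slow, never
Segment N = 8, segment V = 6.
TTR = 6 / 8 = 0.750

0.750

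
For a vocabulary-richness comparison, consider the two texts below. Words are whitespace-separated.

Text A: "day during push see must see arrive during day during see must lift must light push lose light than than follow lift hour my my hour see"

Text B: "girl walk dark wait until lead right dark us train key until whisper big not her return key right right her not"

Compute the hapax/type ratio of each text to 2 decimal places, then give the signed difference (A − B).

-0.37

A: hapax=3, V=13, ratio=0.23
B: hapax=9, V=15, ratio=0.60
Difference = 0.23 − 0.60 = -0.37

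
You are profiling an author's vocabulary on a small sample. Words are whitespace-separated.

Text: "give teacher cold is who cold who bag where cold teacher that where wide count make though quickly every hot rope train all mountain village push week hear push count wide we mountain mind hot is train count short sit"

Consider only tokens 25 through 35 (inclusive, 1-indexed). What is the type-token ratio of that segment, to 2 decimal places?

Segment tokens 25–35: village, push, week, hear, push, count, wide, we, mountain, mind, hot
Segment N = 11, segment V = 10.
TTR = 10 / 11 = 0.91

0.91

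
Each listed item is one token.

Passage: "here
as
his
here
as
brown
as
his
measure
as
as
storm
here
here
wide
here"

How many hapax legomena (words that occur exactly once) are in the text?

Frequencies: here:5, as:5, his:2, brown:1, measure:1, storm:1, wide:1
Hapax (freq=1): brown, measure, storm, wide

4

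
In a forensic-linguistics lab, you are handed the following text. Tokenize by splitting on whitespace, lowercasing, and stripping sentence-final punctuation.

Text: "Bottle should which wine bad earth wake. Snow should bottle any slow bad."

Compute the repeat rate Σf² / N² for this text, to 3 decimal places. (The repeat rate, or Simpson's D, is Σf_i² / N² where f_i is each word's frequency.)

0.112

Frequencies: bottle:2, should:2, bad:2, which:1, wine:1, earth:1, wake:1, snow:1, any:1, slow:1
Σf² = 19; N² = 169
Repeat rate = 19 / 169 = 0.112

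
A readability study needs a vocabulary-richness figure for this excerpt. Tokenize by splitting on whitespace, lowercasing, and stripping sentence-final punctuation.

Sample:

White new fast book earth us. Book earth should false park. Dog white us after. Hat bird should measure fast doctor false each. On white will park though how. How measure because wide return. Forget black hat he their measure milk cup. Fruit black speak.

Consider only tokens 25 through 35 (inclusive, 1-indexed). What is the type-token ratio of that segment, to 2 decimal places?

Segment tokens 25–35: white, will, park, though, how, how, measure, because, wide, return, forget
Segment N = 11, segment V = 10.
TTR = 10 / 11 = 0.91

0.91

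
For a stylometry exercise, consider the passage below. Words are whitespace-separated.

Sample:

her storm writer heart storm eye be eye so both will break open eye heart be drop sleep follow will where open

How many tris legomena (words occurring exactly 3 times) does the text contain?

1

Frequencies: eye:3, storm:2, heart:2, be:2, will:2, open:2, her:1, writer:1, so:1, both:1, break:1, drop:1, sleep:1, follow:1, where:1
Words with frequency 3: eye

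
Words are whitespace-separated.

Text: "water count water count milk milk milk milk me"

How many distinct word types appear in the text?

4

Distinct types: {count, me, milk, water}
V = 4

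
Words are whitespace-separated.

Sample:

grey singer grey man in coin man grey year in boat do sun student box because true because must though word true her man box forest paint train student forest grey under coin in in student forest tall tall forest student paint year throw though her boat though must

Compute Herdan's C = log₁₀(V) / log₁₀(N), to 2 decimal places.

N = 49, V = 23.
log₁₀(V) = 1.361728, log₁₀(N) = 1.690196
C = 1.361728 / 1.690196 = 0.81

0.81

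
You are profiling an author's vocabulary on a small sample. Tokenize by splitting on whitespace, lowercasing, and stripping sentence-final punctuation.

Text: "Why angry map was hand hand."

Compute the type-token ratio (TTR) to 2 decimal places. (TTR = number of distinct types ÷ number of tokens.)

N = 6 tokens, V = 5 types.
TTR = V / N = 5 / 6 = 0.83

0.83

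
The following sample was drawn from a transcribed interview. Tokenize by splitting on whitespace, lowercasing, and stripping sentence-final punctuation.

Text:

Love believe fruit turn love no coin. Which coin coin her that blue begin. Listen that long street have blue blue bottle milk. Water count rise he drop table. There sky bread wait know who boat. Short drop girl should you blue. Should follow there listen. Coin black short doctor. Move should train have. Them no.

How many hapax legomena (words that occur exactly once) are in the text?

Frequencies: coin:4, blue:4, should:3, love:2, no:2, that:2, listen:2, have:2, drop:2, there:2, short:2, believe:1, fruit:1, turn:1, which:1, her:1, begin:1, long:1, street:1, bottle:1, … (20 more, each freq 1)
Hapax (freq=1): begin, believe, black, boat, bottle, bread, count, doctor, follow, fruit, girl, he, her, know, long, milk, move, rise, sky, street, table, them, train, turn, wait, water, which, who, you

29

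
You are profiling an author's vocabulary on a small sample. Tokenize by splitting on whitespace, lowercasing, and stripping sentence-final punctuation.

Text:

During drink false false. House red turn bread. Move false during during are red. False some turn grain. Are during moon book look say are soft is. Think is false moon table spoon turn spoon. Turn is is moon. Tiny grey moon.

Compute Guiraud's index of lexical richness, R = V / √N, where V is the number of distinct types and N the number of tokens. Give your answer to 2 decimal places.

3.39

N = 42, V = 22.
√N = 6.480741
R = 22 / 6.480741 = 3.39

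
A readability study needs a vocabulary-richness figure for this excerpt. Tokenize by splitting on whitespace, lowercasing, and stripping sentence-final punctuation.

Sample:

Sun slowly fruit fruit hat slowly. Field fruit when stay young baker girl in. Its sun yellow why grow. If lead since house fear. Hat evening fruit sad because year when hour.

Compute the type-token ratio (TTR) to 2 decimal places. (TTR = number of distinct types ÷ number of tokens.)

0.78

N = 32 tokens, V = 25 types.
TTR = V / N = 25 / 32 = 0.78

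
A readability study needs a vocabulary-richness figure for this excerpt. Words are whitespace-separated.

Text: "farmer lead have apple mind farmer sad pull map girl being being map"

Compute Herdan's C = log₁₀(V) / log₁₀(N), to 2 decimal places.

N = 13, V = 10.
log₁₀(V) = 1.000000, log₁₀(N) = 1.113943
C = 1.000000 / 1.113943 = 0.90

0.90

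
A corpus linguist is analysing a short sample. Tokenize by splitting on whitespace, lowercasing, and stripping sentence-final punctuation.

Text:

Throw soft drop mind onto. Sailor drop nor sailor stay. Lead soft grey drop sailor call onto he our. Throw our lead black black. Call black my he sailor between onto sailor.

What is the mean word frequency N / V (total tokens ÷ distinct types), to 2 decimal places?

N = 32 tokens, V = 16 types.
Mean frequency = N / V = 32 / 16 = 2.00

2.00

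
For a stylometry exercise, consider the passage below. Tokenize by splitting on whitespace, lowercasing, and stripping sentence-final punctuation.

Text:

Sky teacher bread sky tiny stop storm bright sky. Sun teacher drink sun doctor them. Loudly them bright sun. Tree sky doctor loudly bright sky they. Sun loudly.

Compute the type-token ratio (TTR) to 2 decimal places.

N = 28 tokens, V = 14 types.
TTR = V / N = 14 / 28 = 0.50

0.50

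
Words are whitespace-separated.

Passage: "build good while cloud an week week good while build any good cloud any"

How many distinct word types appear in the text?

7

Distinct types: {an, any, build, cloud, good, week, while}
V = 7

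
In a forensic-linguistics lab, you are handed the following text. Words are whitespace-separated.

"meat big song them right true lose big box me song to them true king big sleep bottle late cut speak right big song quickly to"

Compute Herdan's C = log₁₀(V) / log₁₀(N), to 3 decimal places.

N = 26, V = 17.
log₁₀(V) = 1.230449, log₁₀(N) = 1.414973
C = 1.230449 / 1.414973 = 0.870

0.870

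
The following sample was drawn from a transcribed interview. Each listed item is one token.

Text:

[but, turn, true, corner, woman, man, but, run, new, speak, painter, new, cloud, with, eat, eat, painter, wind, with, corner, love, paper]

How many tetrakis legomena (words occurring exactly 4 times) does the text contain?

0

Frequencies: but:2, corner:2, new:2, painter:2, with:2, eat:2, turn:1, true:1, woman:1, man:1, run:1, speak:1, cloud:1, wind:1, love:1, paper:1
Words with frequency 4: (none)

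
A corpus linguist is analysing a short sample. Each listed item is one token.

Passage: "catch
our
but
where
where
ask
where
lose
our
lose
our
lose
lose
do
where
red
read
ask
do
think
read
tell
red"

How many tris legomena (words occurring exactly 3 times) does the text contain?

Frequencies: where:4, lose:4, our:3, ask:2, do:2, red:2, read:2, catch:1, but:1, think:1, tell:1
Words with frequency 3: our

1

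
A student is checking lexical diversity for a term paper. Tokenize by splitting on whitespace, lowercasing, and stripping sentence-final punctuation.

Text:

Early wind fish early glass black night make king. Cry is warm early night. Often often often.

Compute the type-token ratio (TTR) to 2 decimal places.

N = 17 tokens, V = 12 types.
TTR = V / N = 12 / 17 = 0.71

0.71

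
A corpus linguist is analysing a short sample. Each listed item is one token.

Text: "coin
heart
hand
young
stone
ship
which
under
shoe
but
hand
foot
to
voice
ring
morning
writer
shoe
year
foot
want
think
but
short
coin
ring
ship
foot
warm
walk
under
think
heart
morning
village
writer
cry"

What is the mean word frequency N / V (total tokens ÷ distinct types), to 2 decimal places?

1.54

N = 37 tokens, V = 24 types.
Mean frequency = N / V = 37 / 24 = 1.54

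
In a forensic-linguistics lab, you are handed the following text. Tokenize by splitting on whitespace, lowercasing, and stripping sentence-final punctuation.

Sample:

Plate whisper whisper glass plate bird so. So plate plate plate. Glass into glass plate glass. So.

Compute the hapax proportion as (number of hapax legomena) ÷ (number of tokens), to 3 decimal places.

Frequencies: plate:6, glass:4, so:3, whisper:2, bird:1, into:1
Hapax count = 2; token count = 17.
Ratio = 2 / 17 = 0.118

0.118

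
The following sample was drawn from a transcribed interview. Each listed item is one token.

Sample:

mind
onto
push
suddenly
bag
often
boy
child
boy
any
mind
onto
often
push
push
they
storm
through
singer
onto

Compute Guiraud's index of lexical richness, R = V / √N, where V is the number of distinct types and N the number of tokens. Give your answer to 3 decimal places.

N = 20, V = 13.
√N = 4.472136
R = 13 / 4.472136 = 2.907

2.907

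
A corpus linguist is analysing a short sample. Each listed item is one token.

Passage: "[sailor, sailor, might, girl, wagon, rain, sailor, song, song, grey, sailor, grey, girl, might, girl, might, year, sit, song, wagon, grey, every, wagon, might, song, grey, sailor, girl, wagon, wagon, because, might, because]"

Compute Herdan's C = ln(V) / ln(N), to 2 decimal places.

0.69

N = 33, V = 11.
ln(V) = 2.397895, ln(N) = 3.496508
C = 2.397895 / 3.496508 = 0.69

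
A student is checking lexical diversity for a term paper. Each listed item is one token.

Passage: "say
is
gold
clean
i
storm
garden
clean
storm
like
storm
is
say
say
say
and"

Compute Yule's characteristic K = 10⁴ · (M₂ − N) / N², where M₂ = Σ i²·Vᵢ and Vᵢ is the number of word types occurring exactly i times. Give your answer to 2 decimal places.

859.38

Frequencies: say:4, storm:3, is:2, clean:2, gold:1, i:1, garden:1, like:1, and:1
N = 16. Frequency spectrum: V_1=5, V_2=2, V_3=1, V_4=1
M₂ = 1²·5 + 2²·2 + 3²·1 + 4²·1 = 38
K = 10000 × (38 − 16) / 16² = 859.38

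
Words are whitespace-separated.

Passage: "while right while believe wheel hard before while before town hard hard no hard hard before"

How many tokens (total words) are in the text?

16

Tokens: while, right, while, believe, wheel, hard, before, while, before, town, hard, hard, no, hard, hard, before
N = 16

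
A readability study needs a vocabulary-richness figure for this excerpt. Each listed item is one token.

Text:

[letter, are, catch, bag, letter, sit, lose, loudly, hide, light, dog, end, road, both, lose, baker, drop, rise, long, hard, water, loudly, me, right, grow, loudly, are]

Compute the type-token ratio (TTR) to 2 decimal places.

N = 27 tokens, V = 22 types.
TTR = V / N = 22 / 27 = 0.81

0.81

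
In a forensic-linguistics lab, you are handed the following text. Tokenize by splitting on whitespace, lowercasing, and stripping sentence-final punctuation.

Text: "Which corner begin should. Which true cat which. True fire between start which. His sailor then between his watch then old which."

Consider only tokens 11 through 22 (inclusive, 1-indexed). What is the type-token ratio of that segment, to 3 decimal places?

Segment tokens 11–22: between, start, which, his, sailor, then, between, his, watch, then, old, which
Segment N = 12, segment V = 8.
TTR = 8 / 12 = 0.667

0.667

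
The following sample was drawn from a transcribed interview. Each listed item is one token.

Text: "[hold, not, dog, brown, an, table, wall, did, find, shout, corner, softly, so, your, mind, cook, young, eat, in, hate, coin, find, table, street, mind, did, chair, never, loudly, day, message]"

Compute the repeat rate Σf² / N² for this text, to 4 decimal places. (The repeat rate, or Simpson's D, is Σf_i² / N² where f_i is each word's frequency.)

Frequencies: table:2, did:2, find:2, mind:2, hold:1, not:1, dog:1, brown:1, an:1, wall:1, shout:1, corner:1, softly:1, so:1, your:1, cook:1, young:1, eat:1, in:1, hate:1, … (7 more, each freq 1)
Σf² = 39; N² = 961
Repeat rate = 39 / 961 = 0.0406

0.0406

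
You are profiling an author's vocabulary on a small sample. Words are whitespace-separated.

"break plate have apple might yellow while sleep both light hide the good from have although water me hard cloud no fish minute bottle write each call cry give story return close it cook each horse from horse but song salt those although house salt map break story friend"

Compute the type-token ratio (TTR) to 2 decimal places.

0.84

N = 49 tokens, V = 41 types.
TTR = V / N = 41 / 49 = 0.84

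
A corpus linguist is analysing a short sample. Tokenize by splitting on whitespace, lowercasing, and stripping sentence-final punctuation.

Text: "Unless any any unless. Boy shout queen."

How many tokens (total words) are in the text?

Tokens: unless, any, any, unless, boy, shout, queen
N = 7

7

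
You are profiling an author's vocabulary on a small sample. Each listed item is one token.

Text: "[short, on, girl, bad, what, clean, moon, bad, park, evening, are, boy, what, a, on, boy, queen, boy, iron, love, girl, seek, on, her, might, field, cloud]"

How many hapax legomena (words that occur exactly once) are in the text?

15

Frequencies: on:3, boy:3, girl:2, bad:2, what:2, short:1, clean:1, moon:1, park:1, evening:1, are:1, a:1, queen:1, iron:1, love:1, seek:1, her:1, might:1, field:1, cloud:1
Hapax (freq=1): a, are, clean, cloud, evening, field, her, iron, love, might, moon, park, queen, seek, short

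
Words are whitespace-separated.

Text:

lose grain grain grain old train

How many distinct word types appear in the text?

Distinct types: {grain, lose, old, train}
V = 4

4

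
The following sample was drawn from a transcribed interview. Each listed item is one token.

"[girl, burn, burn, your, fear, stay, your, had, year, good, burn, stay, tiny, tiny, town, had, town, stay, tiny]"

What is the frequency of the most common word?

Frequencies: burn:3, stay:3, tiny:3, your:2, had:2, town:2, girl:1, fear:1, year:1, good:1
Most common: 'burn' with frequency 3.

3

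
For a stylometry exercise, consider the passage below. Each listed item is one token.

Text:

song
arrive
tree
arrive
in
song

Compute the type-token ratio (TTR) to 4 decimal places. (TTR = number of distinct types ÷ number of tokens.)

0.6667

N = 6 tokens, V = 4 types.
TTR = V / N = 4 / 6 = 0.6667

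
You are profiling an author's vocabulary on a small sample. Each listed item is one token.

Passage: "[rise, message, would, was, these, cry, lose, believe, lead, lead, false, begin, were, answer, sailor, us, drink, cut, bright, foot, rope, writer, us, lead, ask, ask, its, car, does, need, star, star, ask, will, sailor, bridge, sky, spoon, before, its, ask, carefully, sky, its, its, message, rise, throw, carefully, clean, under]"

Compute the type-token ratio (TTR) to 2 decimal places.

N = 51 tokens, V = 36 types.
TTR = V / N = 36 / 51 = 0.71

0.71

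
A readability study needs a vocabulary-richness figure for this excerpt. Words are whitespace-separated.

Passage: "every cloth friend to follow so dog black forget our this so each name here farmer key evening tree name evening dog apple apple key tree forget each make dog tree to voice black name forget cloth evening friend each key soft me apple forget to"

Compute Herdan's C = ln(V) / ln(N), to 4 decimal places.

0.8190

N = 46, V = 23.
ln(V) = 3.135494, ln(N) = 3.828641
C = 3.135494 / 3.828641 = 0.8190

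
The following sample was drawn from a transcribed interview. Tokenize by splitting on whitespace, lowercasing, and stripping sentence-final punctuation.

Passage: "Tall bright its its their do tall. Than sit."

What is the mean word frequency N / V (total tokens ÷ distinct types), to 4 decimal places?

N = 9 tokens, V = 7 types.
Mean frequency = N / V = 9 / 7 = 1.2857

1.2857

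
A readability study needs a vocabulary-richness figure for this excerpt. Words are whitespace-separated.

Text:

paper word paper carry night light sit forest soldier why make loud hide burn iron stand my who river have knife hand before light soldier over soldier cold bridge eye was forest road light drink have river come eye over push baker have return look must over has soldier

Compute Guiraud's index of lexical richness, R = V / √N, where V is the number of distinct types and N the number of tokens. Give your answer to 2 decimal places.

N = 49, V = 36.
√N = 7.000000
R = 36 / 7.000000 = 5.14

5.14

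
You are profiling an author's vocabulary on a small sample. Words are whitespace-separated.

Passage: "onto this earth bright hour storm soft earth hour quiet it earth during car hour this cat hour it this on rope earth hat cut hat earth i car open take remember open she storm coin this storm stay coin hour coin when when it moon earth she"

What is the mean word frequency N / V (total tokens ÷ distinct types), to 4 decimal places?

N = 48 tokens, V = 25 types.
Mean frequency = N / V = 48 / 25 = 1.9200

1.9200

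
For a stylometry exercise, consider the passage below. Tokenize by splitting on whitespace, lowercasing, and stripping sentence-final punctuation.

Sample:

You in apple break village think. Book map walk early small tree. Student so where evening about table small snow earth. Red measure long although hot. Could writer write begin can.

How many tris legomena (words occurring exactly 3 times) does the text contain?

Frequencies: small:2, you:1, in:1, apple:1, break:1, village:1, think:1, book:1, map:1, walk:1, early:1, tree:1, student:1, so:1, where:1, evening:1, about:1, table:1, snow:1, earth:1, … (10 more, each freq 1)
Words with frequency 3: (none)

0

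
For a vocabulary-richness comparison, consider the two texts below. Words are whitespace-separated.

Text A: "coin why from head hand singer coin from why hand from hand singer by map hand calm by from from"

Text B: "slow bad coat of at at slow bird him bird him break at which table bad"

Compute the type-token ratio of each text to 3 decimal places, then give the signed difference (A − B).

TTR(A) = 9/20 = 0.450
TTR(B) = 10/16 = 0.625
Difference = 0.450 − 0.625 = -0.175

-0.175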